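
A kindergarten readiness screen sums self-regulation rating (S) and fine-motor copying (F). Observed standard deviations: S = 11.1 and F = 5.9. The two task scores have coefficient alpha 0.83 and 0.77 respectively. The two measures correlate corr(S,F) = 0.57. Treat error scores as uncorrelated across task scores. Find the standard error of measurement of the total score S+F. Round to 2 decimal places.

5.38

Var(total) = 158.02 + 74.6586 = 232.679.
True-score variance = 129.068 + 74.6586 = 203.727, so reliability = 0.8756.
Error variance = 232.679 − 203.727 = 28.952; SEM = √28.952 = 5.38.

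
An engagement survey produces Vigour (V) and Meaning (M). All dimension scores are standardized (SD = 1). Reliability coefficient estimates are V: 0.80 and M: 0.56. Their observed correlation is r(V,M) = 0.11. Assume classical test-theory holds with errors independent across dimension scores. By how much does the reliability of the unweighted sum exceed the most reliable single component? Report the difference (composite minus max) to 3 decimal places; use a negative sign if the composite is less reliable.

Var(sum) = 2 + 0.22 = 2.22; true-score variance = 1.36 + 0.22 = 1.58; composite reliability = 0.7117.
Max component reliability = 0.8000.
Difference = 0.7117 − 0.8000 = -0.088.

-0.088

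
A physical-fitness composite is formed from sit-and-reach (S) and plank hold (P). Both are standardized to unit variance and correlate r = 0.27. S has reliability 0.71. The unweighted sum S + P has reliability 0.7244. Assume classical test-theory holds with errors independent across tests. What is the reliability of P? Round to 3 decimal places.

Var(S+P) = 2 + 2·0.27 = 2.540.
True-score variance = ρ_S + ρ_P + 2·0.27, so 0.7244 = (0.71 + ρ_P + 0.54) / 2.540.
ρ_P = 0.7244·2.540 − 0.71 − 0.54 = 0.590.

0.590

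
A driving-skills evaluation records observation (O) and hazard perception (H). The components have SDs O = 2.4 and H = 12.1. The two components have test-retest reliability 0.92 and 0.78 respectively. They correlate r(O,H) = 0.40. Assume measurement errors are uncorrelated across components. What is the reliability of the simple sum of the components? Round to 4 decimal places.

Var(O+H) = 2.4² + 12.1² + 2·[2.4·12.1·0.40] = 152.17 + 23.232 = 175.402.
With uncorrelated errors the cross-covariances are all true-score covariance, so they carry over unchanged; only the diagonal terms shrink to ρᵢσᵢ².
True-score variance = [2.4²·0.92 + 12.1²·0.78] + 23.232 = 119.499 + 23.232 = 142.731.
Reliability = 142.731 / 175.402 = 0.8137.

0.8137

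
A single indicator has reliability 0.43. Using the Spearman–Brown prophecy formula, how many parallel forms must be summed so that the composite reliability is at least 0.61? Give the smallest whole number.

3

k ≥ ρ*(1−ρ₁)/(ρ₁(1−ρ*)) = 0.61·0.57 / (0.43·0.39) = 2.073.
Smallest integer k = 3.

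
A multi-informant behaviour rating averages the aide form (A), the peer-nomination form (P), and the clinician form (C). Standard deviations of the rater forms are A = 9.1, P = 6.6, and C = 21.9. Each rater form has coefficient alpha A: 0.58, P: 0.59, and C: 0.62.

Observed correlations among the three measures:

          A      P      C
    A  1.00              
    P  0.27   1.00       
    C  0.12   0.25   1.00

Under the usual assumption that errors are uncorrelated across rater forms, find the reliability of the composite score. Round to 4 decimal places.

0.6903

Var(A+P+C) = 9.1² + 6.6² + 21.9² + 2·[9.1·6.6·0.27 + 9.1·21.9·0.12 + 6.6·21.9·0.25] = 605.98 + 152.532 = 758.512.
Because errors are independent across components, Cov(Tᵢ,Tⱼ) = Cov(Xᵢ,Xⱼ); the off-diagonal part of the true-score variance is the same as above.
True-score variance = [9.1²·0.58 + 6.6²·0.59 + 21.9²·0.62] + 152.532 = 371.088 + 152.532 = 523.62.
Reliability = 523.62 / 758.512 = 0.6903.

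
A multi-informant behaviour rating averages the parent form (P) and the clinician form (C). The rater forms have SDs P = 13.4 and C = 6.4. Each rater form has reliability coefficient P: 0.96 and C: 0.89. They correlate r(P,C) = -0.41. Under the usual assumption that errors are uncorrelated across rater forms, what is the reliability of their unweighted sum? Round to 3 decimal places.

Var(P+C) = 13.4² + 6.4² + 2·[13.4·6.4·(-0.41)] = 220.52 − 70.3232 = 150.197.
Because errors are independent across components, Cov(Tᵢ,Tⱼ) = Cov(Xᵢ,Xⱼ); the off-diagonal part of the true-score variance is the same as above.
True-score variance = [13.4²·0.96 + 6.4²·0.89] − 70.3232 = 208.832 − 70.3232 = 138.509.
Reliability = 138.509 / 150.197 = 0.922.

0.922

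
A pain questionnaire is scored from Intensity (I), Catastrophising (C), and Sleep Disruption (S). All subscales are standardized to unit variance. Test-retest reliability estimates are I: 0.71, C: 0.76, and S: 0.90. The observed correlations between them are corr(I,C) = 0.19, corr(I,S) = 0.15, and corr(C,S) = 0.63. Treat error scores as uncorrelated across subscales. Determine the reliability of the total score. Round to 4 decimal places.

Var(I+C+S) = 3 + 2·[0.19 + 0.15 + 0.63] = 3 + 1.94 = 4.94.
Because errors are independent across components, Cov(Tᵢ,Tⱼ) = Cov(Xᵢ,Xⱼ); the off-diagonal part of the true-score variance is the same as above.
True-score variance = [0.71 + 0.76 + 0.90] + 1.94 = 2.37 + 1.94 = 4.31.
Reliability = 4.31 / 4.94 = 0.8725.

0.8725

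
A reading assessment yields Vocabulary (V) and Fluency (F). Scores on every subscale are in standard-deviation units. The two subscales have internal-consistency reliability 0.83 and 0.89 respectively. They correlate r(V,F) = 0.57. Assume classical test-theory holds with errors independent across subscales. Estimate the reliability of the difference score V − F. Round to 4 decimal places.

0.6744

Var(V−F) = 1 + 1 − 2·0.57 = 2 − 1.14 = 0.86.
With uncorrelated errors the cross-covariances are all true-score covariance, so they carry over unchanged; only the diagonal terms shrink to ρᵢσᵢ².
True-score variance = [0.83 + 0.89] − 1.14 = 1.72 − 1.14 = 0.58.
Reliability = 0.58 / 0.86 = 0.6744.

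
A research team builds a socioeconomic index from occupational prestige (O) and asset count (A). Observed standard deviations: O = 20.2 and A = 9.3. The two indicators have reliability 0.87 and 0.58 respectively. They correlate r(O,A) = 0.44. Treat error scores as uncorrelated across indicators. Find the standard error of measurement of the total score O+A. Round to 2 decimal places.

9.45

Var(total) = 494.53 + 165.317 = 659.847.
True-score variance = 405.159 + 165.317 = 570.476, so reliability = 0.8646.
Error variance = 659.847 − 570.476 = 89.371; SEM = √89.371 = 9.45.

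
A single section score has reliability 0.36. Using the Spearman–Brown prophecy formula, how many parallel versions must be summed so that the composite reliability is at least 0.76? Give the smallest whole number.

6

k ≥ ρ*(1−ρ₁)/(ρ₁(1−ρ*)) = 0.76·0.64 / (0.36·0.24) = 5.630.
Smallest integer k = 6.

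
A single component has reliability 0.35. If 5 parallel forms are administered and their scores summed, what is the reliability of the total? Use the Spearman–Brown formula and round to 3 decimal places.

ρ_k = kρ / (1 + (k−1)ρ) = 5·0.35 / (1 + 4·0.35) = 1.750 / 2.400 = 0.729.

0.729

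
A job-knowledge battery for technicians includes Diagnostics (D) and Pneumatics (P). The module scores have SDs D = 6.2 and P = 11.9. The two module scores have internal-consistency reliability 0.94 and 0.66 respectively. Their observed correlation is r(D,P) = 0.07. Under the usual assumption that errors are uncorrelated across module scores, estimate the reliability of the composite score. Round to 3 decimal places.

0.735

Var(D+P) = 6.2² + 11.9² + 2·[6.2·11.9·0.07] = 180.05 + 10.3292 = 190.379.
Because errors are independent across components, Cov(Tᵢ,Tⱼ) = Cov(Xᵢ,Xⱼ); the off-diagonal part of the true-score variance is the same as above.
True-score variance = [6.2²·0.94 + 11.9²·0.66] + 10.3292 = 129.596 + 10.3292 = 139.925.
Reliability = 139.925 / 190.379 = 0.735.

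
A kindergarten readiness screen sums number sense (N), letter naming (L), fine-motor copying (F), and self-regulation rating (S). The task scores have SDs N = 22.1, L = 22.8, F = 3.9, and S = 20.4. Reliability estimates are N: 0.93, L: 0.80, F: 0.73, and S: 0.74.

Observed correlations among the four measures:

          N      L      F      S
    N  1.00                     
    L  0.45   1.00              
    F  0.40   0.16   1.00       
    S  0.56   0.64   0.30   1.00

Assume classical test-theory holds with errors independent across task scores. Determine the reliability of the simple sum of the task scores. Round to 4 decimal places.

Var(N+L+F+S) = 22.1² + 22.8² + 3.9² + 20.4² + 2·[22.1·22.8·0.45 + 22.1·3.9·0.40 + 22.1·20.4·0.56 + 22.8·3.9·0.16 + 22.8·20.4·0.64 + 3.9·20.4·0.30] = 1439.62 + 1698.93 = 3138.55.
Under uncorrelated errors the observed covariances equal the true-score covariances, so only the own-variance terms attenuate.
True-score variance = [22.1²·0.93 + 22.8²·0.80 + 3.9²·0.73 + 20.4²·0.74] + 1698.93 = 1189.16 + 1698.93 = 2888.08.
Reliability = 2888.08 / 3138.55 = 0.9202.

0.9202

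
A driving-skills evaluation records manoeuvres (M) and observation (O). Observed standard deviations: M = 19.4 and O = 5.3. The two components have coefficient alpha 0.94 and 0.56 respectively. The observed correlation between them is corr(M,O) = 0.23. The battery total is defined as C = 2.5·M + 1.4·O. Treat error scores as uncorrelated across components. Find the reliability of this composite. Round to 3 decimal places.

Var(C) = 2.5²·19.4² + 1.4²·5.3² + 2·[3.5·19.4·5.3·0.23] = 2407.31 + 165.54 = 2572.85.
Because errors are independent across components, Cov(Tᵢ,Tⱼ) = Cov(Xᵢ,Xⱼ); the off-diagonal part of the true-score variance is the same as above.
True-score variance = [2.5²·19.4²·0.94 + 1.4²·5.3²·0.56] + 165.54 = 2241.95 + 165.54 = 2407.49.
Reliability = 2407.49 / 2572.85 = 0.936.

0.936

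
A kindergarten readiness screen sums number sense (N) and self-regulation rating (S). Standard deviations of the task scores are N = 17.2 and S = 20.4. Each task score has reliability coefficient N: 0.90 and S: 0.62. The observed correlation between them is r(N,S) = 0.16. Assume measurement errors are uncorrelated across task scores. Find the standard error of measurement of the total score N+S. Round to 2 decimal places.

Var(total) = 712 + 112.282 = 824.282.
True-score variance = 524.275 + 112.282 = 636.557, so reliability = 0.7723.
Error variance = 824.282 − 636.557 = 187.725; SEM = √187.725 = 13.70.

13.70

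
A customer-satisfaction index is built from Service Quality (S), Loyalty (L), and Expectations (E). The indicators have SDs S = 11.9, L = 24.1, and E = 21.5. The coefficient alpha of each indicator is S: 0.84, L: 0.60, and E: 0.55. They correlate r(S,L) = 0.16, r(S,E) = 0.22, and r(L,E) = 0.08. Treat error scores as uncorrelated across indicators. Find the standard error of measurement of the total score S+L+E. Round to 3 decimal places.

21.517

Var(total) = 1184.67 + 287.251 = 1471.92.
True-score variance = 721.676 + 287.251 = 1008.93, so reliability = 0.6854.
Error variance = 1471.92 − 1008.93 = 462.994; SEM = √462.994 = 21.517.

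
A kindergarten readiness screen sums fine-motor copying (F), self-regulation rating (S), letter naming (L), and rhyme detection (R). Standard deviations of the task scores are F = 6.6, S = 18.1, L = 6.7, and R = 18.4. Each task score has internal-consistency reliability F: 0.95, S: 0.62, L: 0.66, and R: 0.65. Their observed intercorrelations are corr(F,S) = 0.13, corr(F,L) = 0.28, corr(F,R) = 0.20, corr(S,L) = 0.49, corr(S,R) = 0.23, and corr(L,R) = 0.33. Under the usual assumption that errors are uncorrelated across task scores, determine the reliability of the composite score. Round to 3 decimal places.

Var(F+S+L+R) = 6.6² + 18.1² + 6.7² + 18.4² + 2·[6.6·18.1·0.13 + 6.6·6.7·0.28 + 6.6·18.4·0.20 + 18.1·6.7·0.49 + 18.1·18.4·0.23 + 6.7·18.4·0.33] = 754.62 + 457.807 = 1212.43.
Under uncorrelated errors the observed covariances equal the true-score covariances, so only the own-variance terms attenuate.
True-score variance = [6.6²·0.95 + 18.1²·0.62 + 6.7²·0.66 + 18.4²·0.65] + 457.807 = 494.192 + 457.807 = 951.998.
Reliability = 951.998 / 1212.43 = 0.785.

0.785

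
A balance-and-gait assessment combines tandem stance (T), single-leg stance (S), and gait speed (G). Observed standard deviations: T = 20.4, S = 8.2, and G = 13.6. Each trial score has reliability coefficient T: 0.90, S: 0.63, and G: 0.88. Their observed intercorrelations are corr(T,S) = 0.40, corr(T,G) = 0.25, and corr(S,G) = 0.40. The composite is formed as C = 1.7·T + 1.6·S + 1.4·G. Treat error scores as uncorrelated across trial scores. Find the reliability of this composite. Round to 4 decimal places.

0.9136

Var(C) = 1.7²·20.4² + 1.6²·8.2² + 1.4²·13.6² + 2·[2.72·20.4·8.2·0.40 + 2.38·20.4·13.6·0.25 + 2.24·8.2·13.6·0.40] = 1737.36 + 893.999 = 2631.36.
With uncorrelated errors the cross-covariances are all true-score covariance, so they carry over unchanged; only the diagonal terms shrink to ρᵢσᵢ².
True-score variance = [1.7²·20.4²·0.90 + 1.6²·8.2²·0.63 + 1.4²·13.6²·0.88] + 893.999 = 1509.9 + 893.999 = 2403.89.
Reliability = 2403.89 / 2631.36 = 0.9136.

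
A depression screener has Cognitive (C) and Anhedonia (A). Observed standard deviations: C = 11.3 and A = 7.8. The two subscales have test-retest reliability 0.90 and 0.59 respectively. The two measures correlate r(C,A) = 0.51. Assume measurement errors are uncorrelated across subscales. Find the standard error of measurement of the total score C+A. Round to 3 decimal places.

Var(total) = 188.53 + 89.9028 = 278.433.
True-score variance = 150.817 + 89.9028 = 240.719, so reliability = 0.8646.
Error variance = 278.433 − 240.719 = 37.7134; SEM = √37.7134 = 6.141.

6.141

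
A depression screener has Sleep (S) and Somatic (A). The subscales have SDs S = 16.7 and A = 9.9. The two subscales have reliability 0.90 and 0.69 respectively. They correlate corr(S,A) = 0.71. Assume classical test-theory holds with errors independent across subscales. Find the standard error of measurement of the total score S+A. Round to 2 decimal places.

Var(total) = 376.9 + 234.769 = 611.669.
True-score variance = 318.628 + 234.769 = 553.397, so reliability = 0.9047.
Error variance = 611.669 − 553.397 = 58.2721; SEM = √58.2721 = 7.63.

7.63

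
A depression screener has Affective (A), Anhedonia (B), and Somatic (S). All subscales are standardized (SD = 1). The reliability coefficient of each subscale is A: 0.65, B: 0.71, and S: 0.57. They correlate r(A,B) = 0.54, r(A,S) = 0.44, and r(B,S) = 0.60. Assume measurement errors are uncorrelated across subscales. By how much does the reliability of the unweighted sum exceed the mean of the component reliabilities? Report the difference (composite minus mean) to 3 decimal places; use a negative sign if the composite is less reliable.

0.183

Var(sum) = 3 + 3.16 = 6.16; true-score variance = 1.93 + 3.16 = 5.09; composite reliability = 0.8263.
Mean component reliability = 0.6433.
Difference = 0.8263 − 0.6433 = 0.183.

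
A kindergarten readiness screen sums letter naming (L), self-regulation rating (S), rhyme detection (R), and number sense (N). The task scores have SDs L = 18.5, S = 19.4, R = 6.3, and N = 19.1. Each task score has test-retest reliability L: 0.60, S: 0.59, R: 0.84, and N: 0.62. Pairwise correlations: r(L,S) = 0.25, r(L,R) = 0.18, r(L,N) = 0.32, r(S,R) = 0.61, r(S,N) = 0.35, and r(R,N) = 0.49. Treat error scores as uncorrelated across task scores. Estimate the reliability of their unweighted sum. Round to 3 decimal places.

Var(L+S+R+N) = 18.5² + 19.4² + 6.3² + 19.1² + 2·[18.5·19.4·0.25 + 18.5·6.3·0.18 + 18.5·19.1·0.32 + 19.4·6.3·0.61 + 19.4·19.1·0.35 + 6.3·19.1·0.49] = 1123.11 + 973.962 = 2097.07.
Because errors are independent across components, Cov(Tᵢ,Tⱼ) = Cov(Xᵢ,Xⱼ); the off-diagonal part of the true-score variance is the same as above.
True-score variance = [18.5²·0.60 + 19.4²·0.59 + 6.3²·0.84 + 19.1²·0.62] + 973.962 = 686.924 + 973.962 = 1660.89.
Reliability = 1660.89 / 2097.07 = 0.792.

0.792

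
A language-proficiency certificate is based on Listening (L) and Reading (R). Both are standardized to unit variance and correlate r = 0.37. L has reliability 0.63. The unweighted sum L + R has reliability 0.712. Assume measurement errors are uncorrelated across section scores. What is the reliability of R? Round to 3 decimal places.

0.581

Var(L+R) = 2 + 2·0.37 = 2.740.
True-score variance = ρ_L + ρ_R + 2·0.37, so 0.712 = (0.63 + ρ_R + 0.74) / 2.740.
ρ_R = 0.712·2.740 − 0.63 − 0.74 = 0.581.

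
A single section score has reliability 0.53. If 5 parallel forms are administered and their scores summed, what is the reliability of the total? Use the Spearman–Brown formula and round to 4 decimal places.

0.8494

ρ_k = kρ / (1 + (k−1)ρ) = 5·0.53 / (1 + 4·0.53) = 2.650 / 3.120 = 0.8494.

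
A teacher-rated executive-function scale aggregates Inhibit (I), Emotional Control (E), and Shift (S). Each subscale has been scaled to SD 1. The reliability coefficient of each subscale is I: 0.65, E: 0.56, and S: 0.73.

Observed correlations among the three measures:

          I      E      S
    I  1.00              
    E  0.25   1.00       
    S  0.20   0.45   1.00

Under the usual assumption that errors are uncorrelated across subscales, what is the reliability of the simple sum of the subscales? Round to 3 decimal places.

0.779

Var(I+E+S) = 3 + 2·[0.25 + 0.20 + 0.45] = 3 + 1.8 = 4.8.
Under uncorrelated errors the observed covariances equal the true-score covariances, so only the own-variance terms attenuate.
True-score variance = [0.65 + 0.56 + 0.73] + 1.8 = 1.94 + 1.8 = 3.74.
Reliability = 3.74 / 4.8 = 0.779.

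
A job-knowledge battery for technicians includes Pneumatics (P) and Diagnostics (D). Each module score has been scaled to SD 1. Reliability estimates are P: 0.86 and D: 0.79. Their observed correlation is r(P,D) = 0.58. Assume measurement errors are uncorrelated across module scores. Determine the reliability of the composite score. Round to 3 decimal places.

0.889

Var(P+D) = 2 + 2·[0.58] = 2 + 1.16 = 3.16.
Under uncorrelated errors the observed covariances equal the true-score covariances, so only the own-variance terms attenuate.
True-score variance = [0.86 + 0.79] + 1.16 = 1.65 + 1.16 = 2.81.
Reliability = 2.81 / 3.16 = 0.889.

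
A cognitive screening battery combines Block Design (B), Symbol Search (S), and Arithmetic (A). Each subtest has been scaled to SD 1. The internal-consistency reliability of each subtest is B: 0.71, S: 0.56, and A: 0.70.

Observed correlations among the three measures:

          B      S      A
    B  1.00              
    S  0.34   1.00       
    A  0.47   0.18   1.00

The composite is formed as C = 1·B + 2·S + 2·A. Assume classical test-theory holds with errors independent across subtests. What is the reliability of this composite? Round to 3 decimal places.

Var(C) = 1 + 2² + 2² + 2·[2·0.34 + 2·0.47 + 4·0.18] = 9 + 4.68 = 13.68.
Under uncorrelated errors the observed covariances equal the true-score covariances, so only the own-variance terms attenuate.
True-score variance = [0.71 + 2²·0.56 + 2²·0.70] + 4.68 = 5.75 + 4.68 = 10.43.
Reliability = 10.43 / 13.68 = 0.762.

0.762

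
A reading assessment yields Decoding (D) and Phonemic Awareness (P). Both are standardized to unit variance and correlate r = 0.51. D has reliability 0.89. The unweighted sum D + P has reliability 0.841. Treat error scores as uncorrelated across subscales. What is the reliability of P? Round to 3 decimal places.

0.630

Var(D+P) = 2 + 2·0.51 = 3.020.
True-score variance = ρ_D + ρ_P + 2·0.51, so 0.841 = (0.89 + ρ_P + 1.02) / 3.020.
ρ_P = 0.841·3.020 − 0.89 − 1.02 = 0.630.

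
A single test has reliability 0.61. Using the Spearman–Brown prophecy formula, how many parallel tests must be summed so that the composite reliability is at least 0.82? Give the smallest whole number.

3

k ≥ ρ*(1−ρ₁)/(ρ₁(1−ρ*)) = 0.82·0.39 / (0.61·0.18) = 2.913.
Smallest integer k = 3.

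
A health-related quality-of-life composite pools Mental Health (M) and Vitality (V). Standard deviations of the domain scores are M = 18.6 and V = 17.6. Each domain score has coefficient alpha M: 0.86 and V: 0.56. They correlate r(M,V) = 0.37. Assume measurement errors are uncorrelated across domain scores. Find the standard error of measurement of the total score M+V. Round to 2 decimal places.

Var(total) = 655.72 + 242.246 = 897.966.
True-score variance = 470.991 + 242.246 = 713.238, so reliability = 0.7943.
Error variance = 897.966 − 713.238 = 184.729; SEM = √184.729 = 13.59.

13.59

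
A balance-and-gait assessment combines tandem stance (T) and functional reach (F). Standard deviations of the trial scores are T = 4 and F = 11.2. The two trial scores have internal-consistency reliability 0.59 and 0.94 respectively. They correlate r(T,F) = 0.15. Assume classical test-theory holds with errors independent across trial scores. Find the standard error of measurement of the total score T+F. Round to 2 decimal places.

Var(total) = 141.44 + 13.44 = 154.88.
True-score variance = 127.354 + 13.44 = 140.794, so reliability = 0.9090.
Error variance = 154.88 − 140.794 = 14.0864; SEM = √14.0864 = 3.75.

3.75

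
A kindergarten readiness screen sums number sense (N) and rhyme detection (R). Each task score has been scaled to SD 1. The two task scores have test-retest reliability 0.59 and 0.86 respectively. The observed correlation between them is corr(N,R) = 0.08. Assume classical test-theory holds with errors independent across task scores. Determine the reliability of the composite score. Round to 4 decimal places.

0.7454

Var(N+R) = 2 + 2·[0.08] = 2 + 0.16 = 2.16.
Because errors are independent across components, Cov(Tᵢ,Tⱼ) = Cov(Xᵢ,Xⱼ); the off-diagonal part of the true-score variance is the same as above.
True-score variance = [0.59 + 0.86] + 0.16 = 1.45 + 0.16 = 1.61.
Reliability = 1.61 / 2.16 = 0.7454.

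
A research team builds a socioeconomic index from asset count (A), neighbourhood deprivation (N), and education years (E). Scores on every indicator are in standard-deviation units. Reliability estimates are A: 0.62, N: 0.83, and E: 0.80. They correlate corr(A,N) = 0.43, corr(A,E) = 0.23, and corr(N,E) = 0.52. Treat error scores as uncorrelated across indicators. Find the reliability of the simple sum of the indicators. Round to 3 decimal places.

Var(A+N+E) = 3 + 2·[0.43 + 0.23 + 0.52] = 3 + 2.36 = 5.36.
Under uncorrelated errors the observed covariances equal the true-score covariances, so only the own-variance terms attenuate.
True-score variance = [0.62 + 0.83 + 0.80] + 2.36 = 2.25 + 2.36 = 4.61.
Reliability = 4.61 / 5.36 = 0.860.

0.860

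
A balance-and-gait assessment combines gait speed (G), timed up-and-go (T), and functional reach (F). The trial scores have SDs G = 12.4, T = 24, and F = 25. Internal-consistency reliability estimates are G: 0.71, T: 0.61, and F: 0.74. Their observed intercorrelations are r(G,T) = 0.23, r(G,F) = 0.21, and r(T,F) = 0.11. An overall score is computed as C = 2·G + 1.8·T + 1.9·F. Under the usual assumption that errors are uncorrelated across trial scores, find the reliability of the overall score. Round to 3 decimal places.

0.758

Var(C) = 2²·12.4² + 1.8²·24² + 1.9²·25² + 2·[3.6·12.4·24·0.23 + 3.8·12.4·25·0.21 + 3.42·24·25·0.11] = 4737.53 + 1439.03 = 6176.56.
Because errors are independent across components, Cov(Tᵢ,Tⱼ) = Cov(Xᵢ,Xⱼ); the off-diagonal part of the true-score variance is the same as above.
True-score variance = [2²·12.4²·0.71 + 1.8²·24²·0.61 + 1.9²·25²·0.74] + 1439.03 = 3244.71 + 1439.03 = 4683.74.
Reliability = 4683.74 / 6176.56 = 0.758.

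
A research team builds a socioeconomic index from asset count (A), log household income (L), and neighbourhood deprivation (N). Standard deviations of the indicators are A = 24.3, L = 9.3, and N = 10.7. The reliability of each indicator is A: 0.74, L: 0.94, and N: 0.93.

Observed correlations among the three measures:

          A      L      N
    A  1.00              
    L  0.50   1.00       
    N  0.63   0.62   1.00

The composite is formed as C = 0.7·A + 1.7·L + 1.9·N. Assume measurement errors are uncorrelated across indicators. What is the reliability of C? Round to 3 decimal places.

Var(C) = 0.7²·24.3² + 1.7²·9.3² + 1.9²·10.7² + 2·[1.19·24.3·9.3·0.50 + 1.33·24.3·10.7·0.63 + 3.23·9.3·10.7·0.62] = 952.605 + 1103.21 = 2055.82.
Under uncorrelated errors the observed covariances equal the true-score covariances, so only the own-variance terms attenuate.
True-score variance = [0.7²·24.3²·0.74 + 1.7²·9.3²·0.94 + 1.9²·10.7²·0.93] + 1103.21 = 833.448 + 1103.21 = 1936.66.
Reliability = 1936.66 / 2055.82 = 0.942.

0.942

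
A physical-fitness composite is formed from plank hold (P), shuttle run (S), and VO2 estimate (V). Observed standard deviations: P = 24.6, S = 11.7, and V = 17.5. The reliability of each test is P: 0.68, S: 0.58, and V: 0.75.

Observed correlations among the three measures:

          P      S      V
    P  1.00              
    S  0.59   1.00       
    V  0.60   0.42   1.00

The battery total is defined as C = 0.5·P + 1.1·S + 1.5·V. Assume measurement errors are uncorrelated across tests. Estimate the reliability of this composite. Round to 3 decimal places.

Var(C) = 0.5²·24.6² + 1.1²·11.7² + 1.5²·17.5² + 2·[0.55·24.6·11.7·0.59 + 0.75·24.6·17.5·0.60 + 1.65·11.7·17.5·0.42] = 1005.99 + 858.029 = 1864.02.
Under uncorrelated errors the observed covariances equal the true-score covariances, so only the own-variance terms attenuate.
True-score variance = [0.5²·24.6²·0.68 + 1.1²·11.7²·0.58 + 1.5²·17.5²·0.75] + 858.029 = 715.743 + 858.029 = 1573.77.
Reliability = 1573.77 / 1864.02 = 0.844.

0.844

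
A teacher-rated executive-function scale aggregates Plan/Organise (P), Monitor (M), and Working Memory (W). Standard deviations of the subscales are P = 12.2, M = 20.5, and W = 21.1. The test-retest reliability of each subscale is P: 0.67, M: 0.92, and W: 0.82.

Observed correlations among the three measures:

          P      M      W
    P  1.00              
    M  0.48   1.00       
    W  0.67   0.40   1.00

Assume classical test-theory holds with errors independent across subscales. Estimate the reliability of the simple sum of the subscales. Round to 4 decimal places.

Var(P+M+W) = 12.2² + 20.5² + 21.1² + 2·[12.2·20.5·0.48 + 12.2·21.1·0.67 + 20.5·21.1·0.40] = 1014.3 + 931.079 = 1945.38.
Because errors are independent across components, Cov(Tᵢ,Tⱼ) = Cov(Xᵢ,Xⱼ); the off-diagonal part of the true-score variance is the same as above.
True-score variance = [12.2²·0.67 + 20.5²·0.92 + 21.1²·0.82] + 931.079 = 851.425 + 931.079 = 1782.5.
Reliability = 1782.5 / 1945.38 = 0.9163.

0.9163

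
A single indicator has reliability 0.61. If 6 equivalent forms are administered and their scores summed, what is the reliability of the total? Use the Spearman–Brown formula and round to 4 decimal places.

ρ_k = kρ / (1 + (k−1)ρ) = 6·0.61 / (1 + 5·0.61) = 3.660 / 4.050 = 0.9037.

0.9037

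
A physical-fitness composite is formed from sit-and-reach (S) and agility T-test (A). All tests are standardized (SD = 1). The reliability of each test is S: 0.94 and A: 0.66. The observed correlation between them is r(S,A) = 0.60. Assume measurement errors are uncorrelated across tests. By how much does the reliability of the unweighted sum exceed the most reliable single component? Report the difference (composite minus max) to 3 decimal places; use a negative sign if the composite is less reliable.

-0.065

Var(sum) = 2 + 1.2 = 3.2; true-score variance = 1.6 + 1.2 = 2.8; composite reliability = 0.8750.
Max component reliability = 0.9400.
Difference = 0.8750 − 0.9400 = -0.065.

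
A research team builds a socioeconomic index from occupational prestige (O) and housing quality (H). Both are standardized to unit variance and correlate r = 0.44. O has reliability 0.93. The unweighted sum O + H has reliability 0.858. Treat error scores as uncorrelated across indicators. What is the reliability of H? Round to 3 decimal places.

0.661

Var(O+H) = 2 + 2·0.44 = 2.880.
True-score variance = ρ_O + ρ_H + 2·0.44, so 0.858 = (0.93 + ρ_H + 0.88) / 2.880.
ρ_H = 0.858·2.880 − 0.93 − 0.88 = 0.661.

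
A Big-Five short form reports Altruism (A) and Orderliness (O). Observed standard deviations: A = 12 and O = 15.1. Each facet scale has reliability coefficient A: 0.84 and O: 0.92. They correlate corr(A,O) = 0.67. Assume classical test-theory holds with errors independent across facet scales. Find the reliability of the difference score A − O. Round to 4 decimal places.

0.6805

Var(A−O) = 12² + 15.1² − 2·12·15.1·0.67 = 372.01 − 242.808 = 129.202.
With uncorrelated errors the cross-covariances are all true-score covariance, so they carry over unchanged; only the diagonal terms shrink to ρᵢσᵢ².
True-score variance = [12²·0.84 + 15.1²·0.92] − 242.808 = 330.729 − 242.808 = 87.9212.
Reliability = 87.9212 / 129.202 = 0.6805.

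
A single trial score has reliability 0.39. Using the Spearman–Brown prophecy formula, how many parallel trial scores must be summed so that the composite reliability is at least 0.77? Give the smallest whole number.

k ≥ ρ*(1−ρ₁)/(ρ₁(1−ρ*)) = 0.77·0.61 / (0.39·0.23) = 5.236.
Smallest integer k = 6.

6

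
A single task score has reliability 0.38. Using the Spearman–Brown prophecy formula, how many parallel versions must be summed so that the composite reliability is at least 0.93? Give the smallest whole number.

22

k ≥ ρ*(1−ρ₁)/(ρ₁(1−ρ*)) = 0.93·0.62 / (0.38·0.07) = 21.677.
Smallest integer k = 22.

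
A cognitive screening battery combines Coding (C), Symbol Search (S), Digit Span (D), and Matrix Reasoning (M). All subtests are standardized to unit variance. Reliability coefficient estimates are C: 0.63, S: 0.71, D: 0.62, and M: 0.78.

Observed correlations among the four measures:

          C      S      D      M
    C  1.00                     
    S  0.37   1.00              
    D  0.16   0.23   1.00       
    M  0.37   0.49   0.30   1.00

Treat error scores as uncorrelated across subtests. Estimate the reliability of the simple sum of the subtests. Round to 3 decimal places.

Var(C+S+D+M) = 4 + 2·[0.37 + 0.16 + 0.37 + 0.23 + 0.49 + 0.30] = 4 + 3.84 = 7.84.
Because errors are independent across components, Cov(Tᵢ,Tⱼ) = Cov(Xᵢ,Xⱼ); the off-diagonal part of the true-score variance is the same as above.
True-score variance = [0.63 + 0.71 + 0.62 + 0.78] + 3.84 = 2.74 + 3.84 = 6.58.
Reliability = 6.58 / 7.84 = 0.839.

0.839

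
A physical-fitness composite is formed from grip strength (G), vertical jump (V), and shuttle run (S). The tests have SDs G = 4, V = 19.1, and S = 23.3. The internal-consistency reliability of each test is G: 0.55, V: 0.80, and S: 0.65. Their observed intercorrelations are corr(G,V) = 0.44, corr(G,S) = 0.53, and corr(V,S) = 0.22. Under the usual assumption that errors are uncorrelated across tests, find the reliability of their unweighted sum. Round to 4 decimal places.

Var(G+V+S) = 4² + 19.1² + 23.3² + 2·[4·19.1·0.44 + 4·23.3·0.53 + 19.1·23.3·0.22] = 923.7 + 361.837 = 1285.54.
With uncorrelated errors the cross-covariances are all true-score covariance, so they carry over unchanged; only the diagonal terms shrink to ρᵢσᵢ².
True-score variance = [4²·0.55 + 19.1²·0.80 + 23.3²·0.65] + 361.837 = 653.527 + 361.837 = 1015.36.
Reliability = 1015.36 / 1285.54 = 0.7898.

0.7898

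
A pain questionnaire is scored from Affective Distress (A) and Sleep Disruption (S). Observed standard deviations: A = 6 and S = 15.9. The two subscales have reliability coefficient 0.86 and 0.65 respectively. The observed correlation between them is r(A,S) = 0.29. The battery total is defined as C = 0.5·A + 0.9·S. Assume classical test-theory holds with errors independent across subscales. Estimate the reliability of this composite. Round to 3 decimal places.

Var(C) = 0.5²·6² + 0.9²·15.9² + 2·[0.45·6·15.9·0.29] = 213.776 + 24.8994 = 238.676.
With uncorrelated errors the cross-covariances are all true-score covariance, so they carry over unchanged; only the diagonal terms shrink to ρᵢσᵢ².
True-score variance = [0.5²·6²·0.86 + 0.9²·15.9²·0.65] + 24.8994 = 140.844 + 24.8994 = 165.744.
Reliability = 165.744 / 238.676 = 0.694.

0.694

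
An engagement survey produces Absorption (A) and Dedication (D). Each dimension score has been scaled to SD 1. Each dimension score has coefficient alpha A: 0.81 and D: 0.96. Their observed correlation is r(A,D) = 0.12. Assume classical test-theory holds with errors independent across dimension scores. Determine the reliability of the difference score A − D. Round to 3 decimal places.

Var(A−D) = 1 + 1 − 2·0.12 = 2 − 0.24 = 1.76.
Because errors are independent across components, Cov(Tᵢ,Tⱼ) = Cov(Xᵢ,Xⱼ); the off-diagonal part of the true-score variance is the same as above.
True-score variance = [0.81 + 0.96] − 0.24 = 1.77 − 0.24 = 1.53.
Reliability = 1.53 / 1.76 = 0.869.

0.869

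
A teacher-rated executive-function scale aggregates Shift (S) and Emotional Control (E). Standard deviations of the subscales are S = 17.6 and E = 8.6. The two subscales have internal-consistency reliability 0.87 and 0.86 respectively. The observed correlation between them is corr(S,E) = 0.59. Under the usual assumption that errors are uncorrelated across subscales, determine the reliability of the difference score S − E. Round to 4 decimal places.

Var(S−E) = 17.6² + 8.6² − 2·17.6·8.6·0.59 = 383.72 − 178.605 = 205.115.
With uncorrelated errors the cross-covariances are all true-score covariance, so they carry over unchanged; only the diagonal terms shrink to ρᵢσᵢ².
True-score variance = [17.6²·0.87 + 8.6²·0.86] − 178.605 = 333.097 − 178.605 = 154.492.
Reliability = 154.492 / 205.115 = 0.7532.

0.7532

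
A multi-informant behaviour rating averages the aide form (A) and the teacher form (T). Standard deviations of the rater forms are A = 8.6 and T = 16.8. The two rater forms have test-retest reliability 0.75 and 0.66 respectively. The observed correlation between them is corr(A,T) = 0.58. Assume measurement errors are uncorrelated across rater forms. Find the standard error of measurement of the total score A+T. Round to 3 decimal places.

Var(total) = 356.2 + 167.597 = 523.797.
True-score variance = 241.748 + 167.597 = 409.345, so reliability = 0.7815.
Error variance = 523.797 − 409.345 = 114.452; SEM = √114.452 = 10.698.

10.698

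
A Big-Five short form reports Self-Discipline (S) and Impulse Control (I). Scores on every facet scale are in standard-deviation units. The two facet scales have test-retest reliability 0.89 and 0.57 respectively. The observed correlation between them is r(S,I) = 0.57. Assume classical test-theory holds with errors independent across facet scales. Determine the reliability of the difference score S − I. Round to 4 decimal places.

Var(S−I) = 1 + 1 − 2·0.57 = 2 − 1.14 = 0.86.
Under uncorrelated errors the observed covariances equal the true-score covariances, so only the own-variance terms attenuate.
True-score variance = [0.89 + 0.57] − 1.14 = 1.46 − 1.14 = 0.32.
Reliability = 0.32 / 0.86 = 0.3721.

0.3721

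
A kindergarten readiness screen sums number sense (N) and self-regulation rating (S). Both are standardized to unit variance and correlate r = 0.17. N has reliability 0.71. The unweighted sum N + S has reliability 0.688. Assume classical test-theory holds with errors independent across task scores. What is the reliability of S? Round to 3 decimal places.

Var(N+S) = 2 + 2·0.17 = 2.340.
True-score variance = ρ_N + ρ_S + 2·0.17, so 0.688 = (0.71 + ρ_S + 0.34) / 2.340.
ρ_S = 0.688·2.340 − 0.71 − 0.34 = 0.560.

0.560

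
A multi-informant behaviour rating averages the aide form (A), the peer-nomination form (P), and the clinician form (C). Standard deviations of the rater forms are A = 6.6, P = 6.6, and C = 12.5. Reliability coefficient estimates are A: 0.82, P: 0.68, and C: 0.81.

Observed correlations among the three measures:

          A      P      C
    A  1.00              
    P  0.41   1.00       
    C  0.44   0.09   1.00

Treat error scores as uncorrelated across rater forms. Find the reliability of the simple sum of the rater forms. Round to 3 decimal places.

0.860

Var(A+P+C) = 6.6² + 6.6² + 12.5² + 2·[6.6·6.6·0.41 + 6.6·12.5·0.44 + 6.6·12.5·0.09] = 243.37 + 123.169 = 366.539.
Under uncorrelated errors the observed covariances equal the true-score covariances, so only the own-variance terms attenuate.
True-score variance = [6.6²·0.82 + 6.6²·0.68 + 12.5²·0.81] + 123.169 = 191.903 + 123.169 = 315.072.
Reliability = 315.072 / 366.539 = 0.860.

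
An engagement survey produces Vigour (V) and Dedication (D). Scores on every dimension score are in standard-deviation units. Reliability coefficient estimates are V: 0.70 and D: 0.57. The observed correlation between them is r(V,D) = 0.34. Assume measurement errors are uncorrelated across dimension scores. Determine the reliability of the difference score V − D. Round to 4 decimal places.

0.4470

Var(V−D) = 1 + 1 − 2·0.34 = 2 − 0.68 = 1.32.
Because errors are independent across components, Cov(Tᵢ,Tⱼ) = Cov(Xᵢ,Xⱼ); the off-diagonal part of the true-score variance is the same as above.
True-score variance = [0.70 + 0.57] − 0.68 = 1.27 − 0.68 = 0.59.
Reliability = 0.59 / 1.32 = 0.4470.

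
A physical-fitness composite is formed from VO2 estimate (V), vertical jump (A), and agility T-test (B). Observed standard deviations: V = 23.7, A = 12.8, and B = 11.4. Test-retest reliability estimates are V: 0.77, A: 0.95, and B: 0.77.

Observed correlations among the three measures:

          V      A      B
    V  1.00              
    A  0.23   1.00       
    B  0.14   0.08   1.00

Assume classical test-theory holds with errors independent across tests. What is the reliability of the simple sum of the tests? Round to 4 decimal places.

0.8471

Var(V+A+B) = 23.7² + 12.8² + 11.4² + 2·[23.7·12.8·0.23 + 23.7·11.4·0.14 + 12.8·11.4·0.08] = 855.49 + 238.543 = 1094.03.
With uncorrelated errors the cross-covariances are all true-score covariance, so they carry over unchanged; only the diagonal terms shrink to ρᵢσᵢ².
True-score variance = [23.7²·0.77 + 12.8²·0.95 + 11.4²·0.77] + 238.543 = 688.218 + 238.543 = 926.762.
Reliability = 926.762 / 1094.03 = 0.8471.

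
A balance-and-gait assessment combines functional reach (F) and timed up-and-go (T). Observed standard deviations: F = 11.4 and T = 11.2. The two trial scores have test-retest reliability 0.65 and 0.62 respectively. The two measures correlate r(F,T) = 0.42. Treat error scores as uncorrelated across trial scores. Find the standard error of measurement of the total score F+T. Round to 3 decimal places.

Var(total) = 255.4 + 107.251 = 362.651.
True-score variance = 162.247 + 107.251 = 269.498, so reliability = 0.7431.
Error variance = 362.651 − 269.498 = 93.1532; SEM = √93.1532 = 9.652.

9.652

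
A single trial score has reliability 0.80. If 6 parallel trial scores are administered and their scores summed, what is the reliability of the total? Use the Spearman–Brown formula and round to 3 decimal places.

0.960

ρ_k = kρ / (1 + (k−1)ρ) = 6·0.80 / (1 + 5·0.80) = 4.800 / 5.000 = 0.960.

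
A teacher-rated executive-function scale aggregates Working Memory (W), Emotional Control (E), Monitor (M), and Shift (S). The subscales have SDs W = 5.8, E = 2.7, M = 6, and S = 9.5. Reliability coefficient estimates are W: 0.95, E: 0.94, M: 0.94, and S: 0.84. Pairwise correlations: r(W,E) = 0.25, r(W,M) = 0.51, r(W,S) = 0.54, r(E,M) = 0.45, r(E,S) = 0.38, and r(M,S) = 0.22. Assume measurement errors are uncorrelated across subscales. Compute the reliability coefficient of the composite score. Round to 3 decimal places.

0.943

Var(W+E+M+S) = 5.8² + 2.7² + 6² + 9.5² + 2·[5.8·2.7·0.25 + 5.8·6·0.51 + 5.8·9.5·0.54 + 2.7·6·0.45 + 2.7·9.5·0.38 + 6·9.5·0.22] = 167.18 + 161.988 = 329.168.
Because errors are independent across components, Cov(Tᵢ,Tⱼ) = Cov(Xᵢ,Xⱼ); the off-diagonal part of the true-score variance is the same as above.
True-score variance = [5.8²·0.95 + 2.7²·0.94 + 6²·0.94 + 9.5²·0.84] + 161.988 = 148.461 + 161.988 = 310.449.
Reliability = 310.449 / 329.168 = 0.943.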